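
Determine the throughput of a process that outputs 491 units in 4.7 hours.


Throughput = units / time
= 491 / 4.7
= 104.5 units/hour


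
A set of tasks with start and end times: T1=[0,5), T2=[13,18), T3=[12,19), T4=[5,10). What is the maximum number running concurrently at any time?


Check each time point for overlaps:
  t=13: 2 tasks active (T2, T3)
Max concurrent = 2


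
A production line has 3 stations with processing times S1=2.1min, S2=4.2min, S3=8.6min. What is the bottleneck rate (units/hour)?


Bottleneck = longest station time
Station times: [2.1, 4.2, 8.6]
Max = 8.6 min
Rate = 60 / 8.6
= 6.98 units/hour (bottleneck: 8.6min)


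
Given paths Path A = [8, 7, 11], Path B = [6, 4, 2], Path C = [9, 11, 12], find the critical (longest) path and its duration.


Path A: 8 + 7 + 11 = 26
Path B: 6 + 4 + 2 = 12
Path C: 9 + 11 + 12 = 32
Critical path = longest = max(26, 12, 32)
= 32 (Path C)


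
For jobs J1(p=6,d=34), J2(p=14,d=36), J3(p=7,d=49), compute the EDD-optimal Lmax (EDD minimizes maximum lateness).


EDD order: J1 → J2 → J3
Completion and lateness:
  J1: C=6, d=34, L=6-34=-28
  J2: C=20, d=36, L=20-36=-16
  J3: C=27, d=49, L=27-49=-22
Lmax = max(-28, -16, -22)
= -16


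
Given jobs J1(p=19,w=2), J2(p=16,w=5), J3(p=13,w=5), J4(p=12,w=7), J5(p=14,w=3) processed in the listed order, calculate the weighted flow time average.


Completion times:
  J1: C=19, w×C=2×19=38
  J2: C=35, w×C=5×35=175
  J3: C=48, w×C=5×48=240
  J4: C=60, w×C=7×60=420
  J5: C=74, w×C=3×74=222
Sum w×C = 1095
Sum w = 22
Weighted avg = 1095/22
= 49.77


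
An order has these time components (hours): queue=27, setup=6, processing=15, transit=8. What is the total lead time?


Lead time = queue + setup + processing + transit
= 27 + 6 + 15 + 8
= 56 hours


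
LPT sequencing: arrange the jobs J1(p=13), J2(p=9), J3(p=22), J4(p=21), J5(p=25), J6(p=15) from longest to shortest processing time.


LPT: sort by longest processing time first
  J5: p=25
  J3: p=22
  J4: p=21
  J6: p=15
  J1: p=13
  J2: p=9
Order: J5 → J3 → J4 → J6 → J1 → J2


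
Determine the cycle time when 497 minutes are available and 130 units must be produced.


Cycle time = available time / demand
= 497 / 130
= 3.82 min/unit


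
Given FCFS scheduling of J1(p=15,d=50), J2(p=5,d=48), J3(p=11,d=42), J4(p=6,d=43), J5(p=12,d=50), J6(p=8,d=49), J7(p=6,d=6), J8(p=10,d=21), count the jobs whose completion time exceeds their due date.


Completion vs due date:
  J1: C=15, d=50 → on time
  J2: C=20, d=48 → on time
  J3: C=31, d=42 → on time
  J4: C=37, d=43 → on time
  J5: C=49, d=50 → on time
  J6: C=57, d=49 → TARDY
  J7: C=63, d=6 → TARDY
  J8: C=73, d=21 → TARDY
Tardy jobs: J6, J7, J8
Count = 3


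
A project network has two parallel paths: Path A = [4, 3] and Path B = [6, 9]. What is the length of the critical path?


Path A: 4 + 3 = 7
Path B: 6 + 9 = 15
Critical path = longest = max(7, 15)
= 15 (Path B)


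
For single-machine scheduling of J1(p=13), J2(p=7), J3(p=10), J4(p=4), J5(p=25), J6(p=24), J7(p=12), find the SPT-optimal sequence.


SPT: sort by shortest processing time
  J4: p=4
  J2: p=7
  J3: p=10
  J7: p=12
  J1: p=13
  J6: p=24
  J5: p=25
Order: J4 → J2 → J3 → J7 → J1 → J6 → J5


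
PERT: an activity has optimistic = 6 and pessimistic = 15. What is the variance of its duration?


σ² = ((p - o) / 6)² = (p - o)² / 36
= (15 - 6)² / 36
= 9² / 36
= 81 / 36
= 2.2500


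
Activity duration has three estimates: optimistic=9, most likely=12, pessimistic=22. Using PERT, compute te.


te = (o + 4m + p) / 6
= (9 + 4×12 + 22) / 6
= (9 + 48 + 22) / 6
= 79 / 6
= 13.17


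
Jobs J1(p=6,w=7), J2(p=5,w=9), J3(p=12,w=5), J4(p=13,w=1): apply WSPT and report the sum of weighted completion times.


WSPT order (by p/w): J2 → J1 → J3 → J4
  J2: C=5, w·C=9×5=45
  J1: C=11, w·C=7×11=77
  J3: C=23, w·C=5×23=115
  J4: C=36, w·C=1×36=36
Σ w·C = 273
= 273


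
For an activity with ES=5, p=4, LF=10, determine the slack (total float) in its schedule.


EF = ES + duration = 5 + 4 = 9
LS = LF - duration = 10 - 4 = 6
Total Float = LF - EF = 10 - 9
(or LS - ES = 6 - 5)
= 1


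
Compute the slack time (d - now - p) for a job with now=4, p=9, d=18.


Slack = due - current_time - processing
= 18 - 4 - 9
= 5


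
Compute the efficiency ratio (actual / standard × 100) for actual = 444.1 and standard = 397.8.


Efficiency = (actual / standard) × 100
= (444.1 / 397.8) × 100
= 111.6%


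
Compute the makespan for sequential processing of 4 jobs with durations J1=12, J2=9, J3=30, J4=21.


Sequential makespan: sum all processing times
= 12 + 9 + 30 + 21
= 72 time units


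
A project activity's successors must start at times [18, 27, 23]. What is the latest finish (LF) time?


LF = min of all successor start times
Successors start at: [18, 27, 23]
LF = min(18, 27, 23)
= 18


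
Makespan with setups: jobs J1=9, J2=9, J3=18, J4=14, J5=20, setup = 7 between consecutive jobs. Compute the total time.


Makespan = Σ processing + (n-1) × setup
= (9 + 9 + 18 + 14 + 20) + (5-1)×7
= 70 + 28
= 98 time units


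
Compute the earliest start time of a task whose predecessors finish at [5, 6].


ES = max of all predecessor completion times
Predecessors: [5, 6]
ES = max(5, 6)
= 6


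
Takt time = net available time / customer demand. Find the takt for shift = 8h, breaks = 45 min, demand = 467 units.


Available = 8×60 - 45 = 435 min
Takt time = 435 / 467
= 0.93 min/unit


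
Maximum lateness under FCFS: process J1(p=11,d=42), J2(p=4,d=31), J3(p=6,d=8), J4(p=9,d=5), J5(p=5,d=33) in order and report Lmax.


Lateness per job (L = C - d):
  J1: C=11, d=42, L=-31
  J2: C=15, d=31, L=-16
  J3: C=21, d=8, L=13
  J4: C=30, d=5, L=25
  J5: C=35, d=33, L=2
Lmax = max(-31, -16, 13, 25, 2)
= 25


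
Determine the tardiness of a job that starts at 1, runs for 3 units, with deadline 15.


Completion = start + processing = 1 + 3 = 4
Tardiness = max(0, C - d) = max(0, 4 - 15)
= max(0, -11)
= 0


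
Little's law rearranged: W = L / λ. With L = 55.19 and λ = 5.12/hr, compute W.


Little's law: L = λW → W = L / λ
= 55.19 / 5.12
= 10.78 hours


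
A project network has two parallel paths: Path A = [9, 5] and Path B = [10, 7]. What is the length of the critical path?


Path A: 9 + 5 = 14
Path B: 10 + 7 = 17
Critical path = longest = max(14, 17)
= 17 (Path B)


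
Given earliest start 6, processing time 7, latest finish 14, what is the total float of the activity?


EF = ES + duration = 6 + 7 = 13
LS = LF - duration = 14 - 7 = 7
Total Float = LF - EF = 14 - 13
(or LS - ES = 7 - 6)
= 1


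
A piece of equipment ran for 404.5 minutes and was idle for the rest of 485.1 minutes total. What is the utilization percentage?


Utilization = busy / total × 100
= 404.5 / 485.1 × 100
= 83.4%


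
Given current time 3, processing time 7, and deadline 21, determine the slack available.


Slack = due - current_time - processing
= 21 - 3 - 7
= 11


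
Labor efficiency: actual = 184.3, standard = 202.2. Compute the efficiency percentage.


Efficiency = (actual / standard) × 100
= (184.3 / 202.2) × 100
= 91.1%


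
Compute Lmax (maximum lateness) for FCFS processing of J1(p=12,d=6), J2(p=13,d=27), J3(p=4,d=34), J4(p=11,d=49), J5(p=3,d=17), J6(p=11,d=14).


Lateness per job (L = C - d):
  J1: C=12, d=6, L=6
  J2: C=25, d=27, L=-2
  J3: C=29, d=34, L=-5
  J4: C=40, d=49, L=-9
  J5: C=43, d=17, L=26
  J6: C=54, d=14, L=40
Lmax = max(6, -2, -5, -9, 26, 40)
= 40


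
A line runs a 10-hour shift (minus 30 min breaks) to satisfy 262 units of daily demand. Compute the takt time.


Available = 10×60 - 30 = 570 min
Takt time = 570 / 262
= 2.18 min/unit


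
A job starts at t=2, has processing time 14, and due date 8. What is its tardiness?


Completion = start + processing = 2 + 14 = 16
Tardiness = max(0, C - d) = max(0, 16 - 8)
= max(0, 8)
= 8


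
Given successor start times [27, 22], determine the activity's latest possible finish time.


LF = min of all successor start times
Successors start at: [27, 22]
LF = min(27, 22)
= 22


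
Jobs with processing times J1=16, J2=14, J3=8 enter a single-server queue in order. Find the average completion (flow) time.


Completion times:
  J1: completes at 16
  J2: completes at 30
  J3: completes at 38
Sum = 84
Average = 84/3
= 28.00


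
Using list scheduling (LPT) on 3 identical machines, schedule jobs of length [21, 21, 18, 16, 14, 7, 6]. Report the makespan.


Jobs (LPT sorted): [21, 21, 18, 16, 14, 7, 6]
Machines: 3
  J=21 → Machine 1 (load: 0+21=21)
  J=21 → Machine 2 (load: 0+21=21)
  J=18 → Machine 3 (load: 0+18=18)
  J=16 → Machine 3 (load: 18+16=34)
  J=14 → Machine 1 (load: 21+14=35)
  J=7 → Machine 2 (load: 21+7=28)
  J=6 → Machine 2 (load: 28+6=34)
Machine loads: [35, 34, 34]
Makespan = max = 35 time units


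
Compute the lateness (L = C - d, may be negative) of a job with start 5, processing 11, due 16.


Completion = 5 + 11 = 16
Lateness = C - d = 16 - 16
= 0


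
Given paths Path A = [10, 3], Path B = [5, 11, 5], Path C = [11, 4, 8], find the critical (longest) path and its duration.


Path A: 10 + 3 = 13
Path B: 5 + 11 + 5 = 21
Path C: 11 + 4 + 8 = 23
Critical path = longest = max(13, 21, 23)
= 23 (Path C)


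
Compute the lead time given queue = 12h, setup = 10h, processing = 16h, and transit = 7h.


Lead time = queue + setup + processing + transit
= 12 + 10 + 16 + 7
= 45 hours


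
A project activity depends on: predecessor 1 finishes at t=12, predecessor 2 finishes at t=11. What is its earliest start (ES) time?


ES = max of all predecessor completion times
Predecessors: [12, 11]
ES = max(12, 11)
= 12


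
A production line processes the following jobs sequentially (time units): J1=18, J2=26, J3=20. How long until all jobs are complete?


Sequential makespan: sum all processing times
= 18 + 26 + 20
= 64 time units


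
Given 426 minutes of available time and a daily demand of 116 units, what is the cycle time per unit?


Cycle time = available time / demand
= 426 / 116
= 3.67 min/unit


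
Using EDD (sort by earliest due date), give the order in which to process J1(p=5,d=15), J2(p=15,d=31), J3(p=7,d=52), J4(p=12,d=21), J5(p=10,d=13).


EDD: sort by earliest due date
  J5: d=13, p=10
  J1: d=15, p=5
  J4: d=21, p=12
  J2: d=31, p=15
  J3: d=52, p=7
Order: J5 → J1 → J4 → J2 → J3


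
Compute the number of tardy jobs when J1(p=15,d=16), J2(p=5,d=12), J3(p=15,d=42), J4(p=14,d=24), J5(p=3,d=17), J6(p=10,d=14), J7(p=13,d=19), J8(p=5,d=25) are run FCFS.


Completion vs due date:
  J1: C=15, d=16 → on time
  J2: C=20, d=12 → TARDY
  J3: C=35, d=42 → on time
  J4: C=49, d=24 → TARDY
  J5: C=52, d=17 → TARDY
  J6: C=62, d=14 → TARDY
  J7: C=75, d=19 → TARDY
  J8: C=80, d=25 → TARDY
Tardy jobs: J2, J4, J5, J6, J7, J8
Count = 6


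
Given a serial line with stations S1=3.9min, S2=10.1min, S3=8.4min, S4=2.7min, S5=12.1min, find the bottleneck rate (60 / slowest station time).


Bottleneck = longest station time
Station times: [3.9, 10.1, 8.4, 2.7, 12.1]
Max = 12.1 min
Rate = 60 / 12.1
= 4.96 units/hour (bottleneck: 12.1min)


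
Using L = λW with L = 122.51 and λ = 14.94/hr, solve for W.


Little's law: L = λW → W = L / λ
= 122.51 / 14.94
= 8.20 hours


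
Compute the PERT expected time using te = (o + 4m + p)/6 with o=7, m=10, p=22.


te = (o + 4m + p) / 6
= (7 + 4×10 + 22) / 6
= (7 + 40 + 22) / 6
= 69 / 6
= 11.50


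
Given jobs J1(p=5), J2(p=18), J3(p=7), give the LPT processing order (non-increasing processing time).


LPT: sort by longest processing time first
  J2: p=18
  J3: p=7
  J1: p=5
Order: J2 → J3 → J1


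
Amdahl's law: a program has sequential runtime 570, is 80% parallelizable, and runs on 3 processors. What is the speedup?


Amdahl's law: T_p = T × ((1-p) + p/N)
= 570 × ((1-0.8) + 0.8/3)
= 570 × (0.20 + 0.2667)
= 570 × 0.4667
= 266.00
Speedup = 570/266.00
= 2.14×


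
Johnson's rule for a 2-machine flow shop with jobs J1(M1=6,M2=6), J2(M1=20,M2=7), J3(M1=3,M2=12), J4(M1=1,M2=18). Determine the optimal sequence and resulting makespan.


Johnson's rule:
Group 1 (M1≤M2, sort by M1): ['J4', 'J3', 'J1']
Group 2 (M1>M2, sort desc M2): ['J2']
Sequence: J4 → J3 → J1 → J2
Makespan calculation:
  J4: M1 done=1, M2 done=19
  J3: M1 done=4, M2 done=31
  J1: M1 done=10, M2 done=37
  J2: M1 done=30, M2 done=44
= Sequence: J4 → J3 → J1 → J2, Makespan: 44


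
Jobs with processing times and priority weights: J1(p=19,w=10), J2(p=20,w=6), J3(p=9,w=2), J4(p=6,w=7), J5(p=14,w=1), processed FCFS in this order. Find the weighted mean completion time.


Completion times:
  J1: C=19, w×C=10×19=190
  J2: C=39, w×C=6×39=234
  J3: C=48, w×C=2×48=96
  J4: C=54, w×C=7×54=378
  J5: C=68, w×C=1×68=68
Sum w×C = 966
Sum w = 26
Weighted avg = 966/26
= 37.15


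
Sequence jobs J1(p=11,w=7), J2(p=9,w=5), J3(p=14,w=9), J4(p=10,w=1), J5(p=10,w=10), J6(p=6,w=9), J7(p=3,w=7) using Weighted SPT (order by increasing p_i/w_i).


WSPT (Smith's rule): sort by p/w ascending
  J7: p/w = 3/7 = 0.429
  J6: p/w = 6/9 = 0.667
  J5: p/w = 10/10 = 1.000
  J3: p/w = 14/9 = 1.556
  J1: p/w = 11/7 = 1.571
  J2: p/w = 9/5 = 1.800
  J4: p/w = 10/1 = 10.000
Order: J7 → J6 → J5 → J3 → J1 → J2 → J4


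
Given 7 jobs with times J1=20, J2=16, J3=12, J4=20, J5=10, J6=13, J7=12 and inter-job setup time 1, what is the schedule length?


Makespan = Σ processing + (n-1) × setup
= (20 + 16 + 12 + 20 + 10 + 13 + 12) + (7-1)×1
= 103 + 6
= 109 time units


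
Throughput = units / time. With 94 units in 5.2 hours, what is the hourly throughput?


Throughput = units / time
= 94 / 5.2
= 18.1 units/hour


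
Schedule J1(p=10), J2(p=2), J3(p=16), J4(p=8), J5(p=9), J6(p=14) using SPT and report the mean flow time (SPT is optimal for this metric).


SPT order: J2 → J4 → J5 → J1 → J6 → J3
Completion times:
  J2: C=2
  J4: C=10
  J5: C=19
  J1: C=29
  J6: C=43
  J3: C=59
Sum = 162, n = 6
Mean flow = 162/6
= 27.00


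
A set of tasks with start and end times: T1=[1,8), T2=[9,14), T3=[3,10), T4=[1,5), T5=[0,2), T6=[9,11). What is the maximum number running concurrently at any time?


Check each time point for overlaps:
  t=1: 3 tasks active (T1, T4, T5)
Max concurrent = 3


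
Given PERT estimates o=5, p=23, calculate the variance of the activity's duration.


σ² = ((p - o) / 6)² = (p - o)² / 36
= (23 - 5)² / 36
= 18² / 36
= 324 / 36
= 9.0000


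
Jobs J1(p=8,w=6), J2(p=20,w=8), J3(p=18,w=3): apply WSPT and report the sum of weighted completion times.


WSPT order (by p/w): J1 → J2 → J3
  J1: C=8, w·C=6×8=48
  J2: C=28, w·C=8×28=224
  J3: C=46, w·C=3×46=138
Σ w·C = 410
= 410


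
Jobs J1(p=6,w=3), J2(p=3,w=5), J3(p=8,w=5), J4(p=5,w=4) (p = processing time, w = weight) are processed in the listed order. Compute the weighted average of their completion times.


Completion times:
  J1: C=6, w×C=3×6=18
  J2: C=9, w×C=5×9=45
  J3: C=17, w×C=5×17=85
  J4: C=22, w×C=4×22=88
Sum w×C = 236
Sum w = 17
Weighted avg = 236/17
= 13.88


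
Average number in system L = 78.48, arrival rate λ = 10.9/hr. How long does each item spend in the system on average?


Little's law: L = λW → W = L / λ
= 78.48 / 10.9
= 7.20 hours


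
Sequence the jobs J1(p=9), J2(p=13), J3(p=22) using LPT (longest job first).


LPT: sort by longest processing time first
  J3: p=22
  J2: p=13
  J1: p=9
Order: J3 → J2 → J1


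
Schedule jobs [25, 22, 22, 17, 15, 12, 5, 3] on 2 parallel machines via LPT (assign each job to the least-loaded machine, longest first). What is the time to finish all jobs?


Jobs (LPT sorted): [25, 22, 22, 17, 15, 12, 5, 3]
Machines: 2
  J=25 → Machine 1 (load: 0+25=25)
  J=22 → Machine 2 (load: 0+22=22)
  J=22 → Machine 2 (load: 22+22=44)
  J=17 → Machine 1 (load: 25+17=42)
  J=15 → Machine 1 (load: 42+15=57)
  J=12 → Machine 2 (load: 44+12=56)
  J=5 → Machine 2 (load: 56+5=61)
  J=3 → Machine 1 (load: 57+3=60)
Machine loads: [60, 61]
Makespan = max = 61 time units


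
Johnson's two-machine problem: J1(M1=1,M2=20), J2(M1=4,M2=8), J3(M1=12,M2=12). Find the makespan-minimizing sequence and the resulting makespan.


Johnson's rule:
Group 1 (M1≤M2, sort by M1): ['J1', 'J2', 'J3']
Group 2 (M1>M2, sort desc M2): []
Sequence: J1 → J2 → J3
Makespan calculation:
  J1: M1 done=1, M2 done=21
  J2: M1 done=5, M2 done=29
  J3: M1 done=17, M2 done=41
= Sequence: J1 → J2 → J3, Makespan: 41


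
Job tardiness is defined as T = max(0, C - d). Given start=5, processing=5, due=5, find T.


Completion = start + processing = 5 + 5 = 10
Tardiness = max(0, C - d) = max(0, 10 - 5)
= max(0, 5)
= 5


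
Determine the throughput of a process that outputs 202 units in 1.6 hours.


Throughput = units / time
= 202 / 1.6
= 126.2 units/hour


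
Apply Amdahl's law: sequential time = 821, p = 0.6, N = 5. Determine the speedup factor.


Amdahl's law: T_p = T × ((1-p) + p/N)
= 821 × ((1-0.6) + 0.6/5)
= 821 × (0.40 + 0.1200)
= 821 × 0.5200
= 426.92
Speedup = 821/426.92
= 1.92×


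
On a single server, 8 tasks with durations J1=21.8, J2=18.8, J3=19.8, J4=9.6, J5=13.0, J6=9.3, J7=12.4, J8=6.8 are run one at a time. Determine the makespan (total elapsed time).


Sequential makespan: sum all processing times
= 21.8 + 18.8 + 19.8 + 9.6 + 13.0 + 9.3 + 12.4 + 6.8
= 111.5 time units


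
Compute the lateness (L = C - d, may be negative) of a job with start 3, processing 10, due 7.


Completion = 3 + 10 = 13
Lateness = C - d = 13 - 7
= 6


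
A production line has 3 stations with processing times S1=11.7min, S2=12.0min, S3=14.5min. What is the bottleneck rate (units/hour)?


Bottleneck = longest station time
Station times: [11.7, 12.0, 14.5]
Max = 14.5 min
Rate = 60 / 14.5
= 4.14 units/hour (bottleneck: 14.5min)


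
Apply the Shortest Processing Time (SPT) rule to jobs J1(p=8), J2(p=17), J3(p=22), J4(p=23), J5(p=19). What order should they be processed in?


SPT: sort by shortest processing time
  J1: p=8
  J2: p=17
  J5: p=19
  J3: p=22
  J4: p=23
Order: J1 → J2 → J5 → J3 → J4


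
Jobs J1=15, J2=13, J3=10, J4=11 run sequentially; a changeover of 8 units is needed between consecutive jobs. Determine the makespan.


Makespan = Σ processing + (n-1) × setup
= (15 + 13 + 10 + 11) + (4-1)×8
= 49 + 24
= 73 time units


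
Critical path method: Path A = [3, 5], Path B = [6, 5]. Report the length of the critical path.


Path A: 3 + 5 = 8
Path B: 6 + 5 = 11
Critical path = longest = max(8, 11)
= 11 (Path B)


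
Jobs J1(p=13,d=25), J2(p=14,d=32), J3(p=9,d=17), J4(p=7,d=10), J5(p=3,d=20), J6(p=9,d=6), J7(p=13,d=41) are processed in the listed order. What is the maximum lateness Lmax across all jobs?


Lateness per job (L = C - d):
  J1: C=13, d=25, L=-12
  J2: C=27, d=32, L=-5
  J3: C=36, d=17, L=19
  J4: C=43, d=10, L=33
  J5: C=46, d=20, L=26
  J6: C=55, d=6, L=49
  J7: C=68, d=41, L=27
Lmax = max(-12, -5, 19, 33, 26, 49, 27)
= 49


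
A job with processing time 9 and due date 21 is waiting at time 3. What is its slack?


Slack = due - current_time - processing
= 21 - 3 - 9
= 9


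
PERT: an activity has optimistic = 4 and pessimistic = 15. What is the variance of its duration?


σ² = ((p - o) / 6)² = (p - o)² / 36
= (15 - 4)² / 36
= 11² / 36
= 121 / 36
= 3.3611


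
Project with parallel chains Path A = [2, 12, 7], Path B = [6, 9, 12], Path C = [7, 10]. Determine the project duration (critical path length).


Path A: 2 + 12 + 7 = 21
Path B: 6 + 9 + 12 = 27
Path C: 7 + 10 = 17
Critical path = longest = max(21, 27, 17)
= 27 (Path B)


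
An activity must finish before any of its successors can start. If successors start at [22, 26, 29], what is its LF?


LF = min of all successor start times
Successors start at: [22, 26, 29]
LF = min(22, 26, 29)
= 22


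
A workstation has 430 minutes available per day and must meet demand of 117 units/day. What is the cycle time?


Cycle time = available time / demand
= 430 / 117
= 3.68 min/unit


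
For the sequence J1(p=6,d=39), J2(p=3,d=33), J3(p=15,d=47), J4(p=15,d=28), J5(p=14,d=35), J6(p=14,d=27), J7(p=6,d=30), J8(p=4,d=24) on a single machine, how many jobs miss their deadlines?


Completion vs due date:
  J1: C=6, d=39 → on time
  J2: C=9, d=33 → on time
  J3: C=24, d=47 → on time
  J4: C=39, d=28 → TARDY
  J5: C=53, d=35 → TARDY
  J6: C=67, d=27 → TARDY
  J7: C=73, d=30 → TARDY
  J8: C=77, d=24 → TARDY
Tardy jobs: J4, J5, J6, J7, J8
Count = 5


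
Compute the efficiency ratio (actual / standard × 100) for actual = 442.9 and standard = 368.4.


Efficiency = (actual / standard) × 100
= (442.9 / 368.4) × 100
= 120.2%


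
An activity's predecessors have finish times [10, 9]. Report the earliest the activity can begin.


ES = max of all predecessor completion times
Predecessors: [10, 9]
ES = max(10, 9)
= 10


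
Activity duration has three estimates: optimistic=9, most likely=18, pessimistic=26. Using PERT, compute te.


te = (o + 4m + p) / 6
= (9 + 4×18 + 26) / 6
= (9 + 72 + 26) / 6
= 107 / 6
= 17.83


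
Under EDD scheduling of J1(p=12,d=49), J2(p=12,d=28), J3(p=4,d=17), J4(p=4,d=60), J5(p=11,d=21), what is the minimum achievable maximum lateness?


EDD order: J3 → J5 → J2 → J1 → J4
Completion and lateness:
  J3: C=4, d=17, L=4-17=-13
  J5: C=15, d=21, L=15-21=-6
  J2: C=27, d=28, L=27-28=-1
  J1: C=39, d=49, L=39-49=-10
  J4: C=43, d=60, L=43-60=-17
Lmax = max(-13, -6, -1, -10, -17)
= -1


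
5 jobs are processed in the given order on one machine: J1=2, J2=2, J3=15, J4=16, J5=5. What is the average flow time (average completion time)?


Completion times:
  J1: completes at 2
  J2: completes at 4
  J3: completes at 19
  J4: completes at 35
  J5: completes at 40
Sum = 100
Average = 100/5
= 20.00


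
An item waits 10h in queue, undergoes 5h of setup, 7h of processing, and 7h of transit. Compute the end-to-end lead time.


Lead time = queue + setup + processing + transit
= 10 + 5 + 7 + 7
= 29 hours


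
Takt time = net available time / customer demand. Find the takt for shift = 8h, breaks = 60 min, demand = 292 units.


Available = 8×60 - 60 = 420 min
Takt time = 420 / 292
= 1.44 min/unit


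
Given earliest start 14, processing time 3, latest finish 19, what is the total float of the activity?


EF = ES + duration = 14 + 3 = 17
LS = LF - duration = 19 - 3 = 16
Total Float = LF - EF = 19 - 17
(or LS - ES = 16 - 14)
= 2


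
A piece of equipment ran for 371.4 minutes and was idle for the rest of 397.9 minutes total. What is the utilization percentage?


Utilization = busy / total × 100
= 371.4 / 397.9 × 100
= 93.3%


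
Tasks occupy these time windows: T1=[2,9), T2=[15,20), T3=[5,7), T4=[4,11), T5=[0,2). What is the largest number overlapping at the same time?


Check each time point for overlaps:
  t=5: 3 tasks active (T1, T3, T4)
Max concurrent = 3


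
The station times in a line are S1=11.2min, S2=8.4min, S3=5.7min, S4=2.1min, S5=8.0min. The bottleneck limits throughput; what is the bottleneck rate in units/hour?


Bottleneck = longest station time
Station times: [11.2, 8.4, 5.7, 2.1, 8.0]
Max = 11.2 min
Rate = 60 / 11.2
= 5.36 units/hour (bottleneck: 11.2min)


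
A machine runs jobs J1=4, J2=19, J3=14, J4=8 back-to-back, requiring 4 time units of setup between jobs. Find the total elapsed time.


Makespan = Σ processing + (n-1) × setup
= (4 + 19 + 14 + 8) + (4-1)×4
= 45 + 12
= 57 time units


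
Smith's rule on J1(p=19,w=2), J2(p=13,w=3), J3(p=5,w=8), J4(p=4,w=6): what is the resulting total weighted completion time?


WSPT order (by p/w): J3 → J4 → J2 → J1
  J3: C=5, w·C=8×5=40
  J4: C=9, w·C=6×9=54
  J2: C=22, w·C=3×22=66
  J1: C=41, w·C=2×41=82
Σ w·C = 242
= 242


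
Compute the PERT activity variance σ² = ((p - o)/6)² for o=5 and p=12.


σ² = ((p - o) / 6)² = (p - o)² / 36
= (12 - 5)² / 36
= 7² / 36
= 49 / 36
= 1.3611


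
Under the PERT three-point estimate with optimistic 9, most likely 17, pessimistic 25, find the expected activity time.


te = (o + 4m + p) / 6
= (9 + 4×17 + 25) / 6
= (9 + 68 + 25) / 6
= 102 / 6
= 17.00


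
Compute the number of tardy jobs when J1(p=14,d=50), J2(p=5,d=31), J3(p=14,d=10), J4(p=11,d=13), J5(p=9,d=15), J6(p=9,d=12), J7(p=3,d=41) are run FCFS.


Completion vs due date:
  J1: C=14, d=50 → on time
  J2: C=19, d=31 → on time
  J3: C=33, d=10 → TARDY
  J4: C=44, d=13 → TARDY
  J5: C=53, d=15 → TARDY
  J6: C=62, d=12 → TARDY
  J7: C=65, d=41 → TARDY
Tardy jobs: J3, J4, J5, J6, J7
Count = 5


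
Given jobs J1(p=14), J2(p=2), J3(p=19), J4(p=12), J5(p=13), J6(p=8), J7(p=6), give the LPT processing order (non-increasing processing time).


LPT: sort by longest processing time first
  J3: p=19
  J1: p=14
  J5: p=13
  J4: p=12
  J6: p=8
  J7: p=6
  J2: p=2
Order: J3 → J1 → J5 → J4 → J6 → J7 → J2


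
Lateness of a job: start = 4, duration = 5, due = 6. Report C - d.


Completion = 4 + 5 = 9
Lateness = C - d = 9 - 6
= 3


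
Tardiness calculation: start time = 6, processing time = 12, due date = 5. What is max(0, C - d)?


Completion = start + processing = 6 + 12 = 18
Tardiness = max(0, C - d) = max(0, 18 - 5)
= max(0, 13)
= 13


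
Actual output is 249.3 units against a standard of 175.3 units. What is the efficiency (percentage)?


Efficiency = (actual / standard) × 100
= (249.3 / 175.3) × 100
= 142.2%


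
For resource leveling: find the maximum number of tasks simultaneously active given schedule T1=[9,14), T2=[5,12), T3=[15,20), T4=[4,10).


Check each time point for overlaps:
  t=9: 3 tasks active (T1, T2, T4)
Max concurrent = 3


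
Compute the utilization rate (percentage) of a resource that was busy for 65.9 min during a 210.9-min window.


Utilization = busy / total × 100
= 65.9 / 210.9 × 100
= 31.2%


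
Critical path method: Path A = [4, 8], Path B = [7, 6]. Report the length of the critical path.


Path A: 4 + 8 = 12
Path B: 7 + 6 = 13
Critical path = longest = max(12, 13)
= 13 (Path B)


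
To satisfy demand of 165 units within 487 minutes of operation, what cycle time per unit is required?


Cycle time = available time / demand
= 487 / 165
= 2.95 min/unit


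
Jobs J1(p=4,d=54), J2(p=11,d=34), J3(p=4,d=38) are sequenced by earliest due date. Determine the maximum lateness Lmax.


EDD order: J2 → J3 → J1
Completion and lateness:
  J2: C=11, d=34, L=11-34=-23
  J3: C=15, d=38, L=15-38=-23
  J1: C=19, d=54, L=19-54=-35
Lmax = max(-23, -23, -35)
= -23


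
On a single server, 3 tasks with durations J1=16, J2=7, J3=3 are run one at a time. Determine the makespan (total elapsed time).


Sequential makespan: sum all processing times
= 16 + 7 + 3
= 26 time units


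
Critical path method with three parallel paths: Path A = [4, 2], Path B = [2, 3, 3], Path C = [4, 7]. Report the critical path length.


Path A: 4 + 2 = 6
Path B: 2 + 3 + 3 = 8
Path C: 4 + 7 = 11
Critical path = longest = max(6, 8, 11)
= 11 (Path C)


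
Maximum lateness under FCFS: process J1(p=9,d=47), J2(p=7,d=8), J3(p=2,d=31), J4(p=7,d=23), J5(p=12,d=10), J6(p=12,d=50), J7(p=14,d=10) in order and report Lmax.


Lateness per job (L = C - d):
  J1: C=9, d=47, L=-38
  J2: C=16, d=8, L=8
  J3: C=18, d=31, L=-13
  J4: C=25, d=23, L=2
  J5: C=37, d=10, L=27
  J6: C=49, d=50, L=-1
  J7: C=63, d=10, L=53
Lmax = max(-38, 8, -13, 2, 27, -1, 53)
= 53


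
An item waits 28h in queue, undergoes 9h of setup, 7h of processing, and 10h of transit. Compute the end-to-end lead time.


Lead time = queue + setup + processing + transit
= 28 + 9 + 7 + 10
= 54 hours


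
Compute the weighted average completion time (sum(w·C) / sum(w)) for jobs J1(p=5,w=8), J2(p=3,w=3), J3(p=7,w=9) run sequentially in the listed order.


Completion times:
  J1: C=5, w×C=8×5=40
  J2: C=8, w×C=3×8=24
  J3: C=15, w×C=9×15=135
Sum w×C = 199
Sum w = 20
Weighted avg = 199/20
= 9.95


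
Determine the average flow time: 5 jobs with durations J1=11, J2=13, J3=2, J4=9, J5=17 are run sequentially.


Completion times:
  J1: completes at 11
  J2: completes at 24
  J3: completes at 26
  J4: completes at 35
  J5: completes at 52
Sum = 148
Average = 148/5
= 29.60


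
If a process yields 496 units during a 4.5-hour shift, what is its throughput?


Throughput = units / time
= 496 / 4.5
= 110.2 units/hour


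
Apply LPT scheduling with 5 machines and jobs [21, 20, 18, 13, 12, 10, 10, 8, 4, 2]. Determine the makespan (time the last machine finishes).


Jobs (LPT sorted): [21, 20, 18, 13, 12, 10, 10, 8, 4, 2]
Machines: 5
  J=21 → Machine 1 (load: 0+21=21)
  J=20 → Machine 2 (load: 0+20=20)
  J=18 → Machine 3 (load: 0+18=18)
  J=13 → Machine 4 (load: 0+13=13)
  J=12 → Machine 5 (load: 0+12=12)
  J=10 → Machine 5 (load: 12+10=22)
  J=10 → Machine 4 (load: 13+10=23)
  J=8 → Machine 3 (load: 18+8=26)
  J=4 → Machine 2 (load: 20+4=24)
  J=2 → Machine 1 (load: 21+2=23)
Machine loads: [23, 24, 26, 23, 22]
Makespan = max = 26 time units


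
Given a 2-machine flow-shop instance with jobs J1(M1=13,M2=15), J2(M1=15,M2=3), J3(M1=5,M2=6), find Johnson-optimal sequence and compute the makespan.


Johnson's rule:
Group 1 (M1≤M2, sort by M1): ['J3', 'J1']
Group 2 (M1>M2, sort desc M2): ['J2']
Sequence: J3 → J1 → J2
Makespan calculation:
  J3: M1 done=5, M2 done=11
  J1: M1 done=18, M2 done=33
  J2: M1 done=33, M2 done=36
= Sequence: J3 → J1 → J2, Makespan: 36


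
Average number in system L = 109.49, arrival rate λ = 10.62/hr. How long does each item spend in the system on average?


Little's law: L = λW → W = L / λ
= 109.49 / 10.62
= 10.31 hours


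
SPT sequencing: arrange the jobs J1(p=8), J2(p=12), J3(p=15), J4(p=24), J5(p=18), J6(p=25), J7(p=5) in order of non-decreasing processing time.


SPT: sort by shortest processing time
  J7: p=5
  J1: p=8
  J2: p=12
  J3: p=15
  J5: p=18
  J4: p=24
  J6: p=25
Order: J7 → J1 → J2 → J3 → J5 → J4 → J6


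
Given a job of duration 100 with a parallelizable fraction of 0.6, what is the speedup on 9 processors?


Amdahl's law: T_p = T × ((1-p) + p/N)
= 100 × ((1-0.6) + 0.6/9)
= 100 × (0.40 + 0.0667)
= 100 × 0.4667
= 46.67
Speedup = 100/46.67
= 2.14×


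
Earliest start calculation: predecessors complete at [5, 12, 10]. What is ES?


ES = max of all predecessor completion times
Predecessors: [5, 12, 10]
ES = max(5, 12, 10)
= 12


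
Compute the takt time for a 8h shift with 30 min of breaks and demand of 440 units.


Available = 8×60 - 30 = 450 min
Takt time = 450 / 440
= 1.02 min/unit


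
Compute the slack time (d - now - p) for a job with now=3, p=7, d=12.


Slack = due - current_time - processing
= 12 - 3 - 7
= 2


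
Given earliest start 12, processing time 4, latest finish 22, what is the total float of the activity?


EF = ES + duration = 12 + 4 = 16
LS = LF - duration = 22 - 4 = 18
Total Float = LF - EF = 22 - 16
(or LS - ES = 18 - 12)
= 6


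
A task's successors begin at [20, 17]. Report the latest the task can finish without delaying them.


LF = min of all successor start times
Successors start at: [20, 17]
LF = min(20, 17)
= 17


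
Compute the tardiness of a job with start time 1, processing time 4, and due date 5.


Completion = start + processing = 1 + 4 = 5
Tardiness = max(0, C - d) = max(0, 5 - 5)
= max(0, 0)
= 0


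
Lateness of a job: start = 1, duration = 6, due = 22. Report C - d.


Completion = 1 + 6 = 7
Lateness = C - d = 7 - 22
= -15


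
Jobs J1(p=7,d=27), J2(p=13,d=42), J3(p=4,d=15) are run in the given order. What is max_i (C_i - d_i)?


Lateness per job (L = C - d):
  J1: C=7, d=27, L=-20
  J2: C=20, d=42, L=-22
  J3: C=24, d=15, L=9
Lmax = max(-20, -22, 9)
= 9


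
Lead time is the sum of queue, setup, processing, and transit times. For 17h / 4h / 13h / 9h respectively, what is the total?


Lead time = queue + setup + processing + transit
= 17 + 4 + 13 + 9
= 43 hours


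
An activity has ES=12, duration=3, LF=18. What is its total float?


EF = ES + duration = 12 + 3 = 15
LS = LF - duration = 18 - 3 = 15
Total Float = LF - EF = 18 - 15
(or LS - ES = 15 - 12)
= 3


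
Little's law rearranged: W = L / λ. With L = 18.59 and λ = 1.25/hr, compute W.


Little's law: L = λW → W = L / λ
= 18.59 / 1.25
= 14.87 hours


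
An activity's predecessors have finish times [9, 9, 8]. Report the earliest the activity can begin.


ES = max of all predecessor completion times
Predecessors: [9, 9, 8]
ES = max(9, 9, 8)
= 9


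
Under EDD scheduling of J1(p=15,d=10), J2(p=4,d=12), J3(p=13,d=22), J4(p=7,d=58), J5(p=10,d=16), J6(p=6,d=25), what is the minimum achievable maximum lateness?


EDD order: J1 → J2 → J5 → J3 → J6 → J4
Completion and lateness:
  J1: C=15, d=10, L=15-10=5
  J2: C=19, d=12, L=19-12=7
  J5: C=29, d=16, L=29-16=13
  J3: C=42, d=22, L=42-22=20
  J6: C=48, d=25, L=48-25=23
  J4: C=55, d=58, L=55-58=-3
Lmax = max(5, 7, 13, 20, 23, -3)
= 23


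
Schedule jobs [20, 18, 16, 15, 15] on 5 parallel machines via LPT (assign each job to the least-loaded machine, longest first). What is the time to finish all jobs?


Jobs (LPT sorted): [20, 18, 16, 15, 15]
Machines: 5
  J=20 → Machine 1 (load: 0+20=20)
  J=18 → Machine 2 (load: 0+18=18)
  J=16 → Machine 3 (load: 0+16=16)
  J=15 → Machine 4 (load: 0+15=15)
  J=15 → Machine 5 (load: 0+15=15)
Machine loads: [20, 18, 16, 15, 15]
Makespan = max = 20 time units


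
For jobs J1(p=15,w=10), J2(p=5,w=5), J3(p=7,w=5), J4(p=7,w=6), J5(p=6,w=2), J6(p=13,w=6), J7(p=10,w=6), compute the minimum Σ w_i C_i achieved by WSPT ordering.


WSPT order (by p/w): J2 → J4 → J3 → J1 → J7 → J6 → J5
  J2: C=5, w·C=5×5=25
  J4: C=12, w·C=6×12=72
  J3: C=19, w·C=5×19=95
  J1: C=34, w·C=10×34=340
  J7: C=44, w·C=6×44=264
  J6: C=57, w·C=6×57=342
  J5: C=63, w·C=2×63=126
Σ w·C = 1264
= 1264


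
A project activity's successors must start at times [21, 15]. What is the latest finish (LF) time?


LF = min of all successor start times
Successors start at: [21, 15]
LF = min(21, 15)
= 15


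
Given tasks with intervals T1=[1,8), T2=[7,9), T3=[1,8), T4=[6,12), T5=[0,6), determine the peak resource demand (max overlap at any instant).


Check each time point for overlaps:
  t=7: 4 tasks active (T1, T2, T3, T4)
Max concurrent = 4


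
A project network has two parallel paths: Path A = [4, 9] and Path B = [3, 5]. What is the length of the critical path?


Path A: 4 + 9 = 13
Path B: 3 + 5 = 8
Critical path = longest = max(13, 8)
= 13 (Path A)


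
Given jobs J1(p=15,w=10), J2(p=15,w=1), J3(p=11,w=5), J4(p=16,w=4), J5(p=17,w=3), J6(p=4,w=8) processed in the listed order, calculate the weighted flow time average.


Completion times:
  J1: C=15, w×C=10×15=150
  J2: C=30, w×C=1×30=30
  J3: C=41, w×C=5×41=205
  J4: C=57, w×C=4×57=228
  J5: C=74, w×C=3×74=222
  J6: C=78, w×C=8×78=624
Sum w×C = 1459
Sum w = 31
Weighted avg = 1459/31
= 47.06


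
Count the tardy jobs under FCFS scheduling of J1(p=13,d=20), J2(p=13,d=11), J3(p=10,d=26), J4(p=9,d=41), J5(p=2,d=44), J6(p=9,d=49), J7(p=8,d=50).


Completion vs due date:
  J1: C=13, d=20 → on time
  J2: C=26, d=11 → TARDY
  J3: C=36, d=26 → TARDY
  J4: C=45, d=41 → TARDY
  J5: C=47, d=44 → TARDY
  J6: C=56, d=49 → TARDY
  J7: C=64, d=50 → TARDY
Tardy jobs: J2, J3, J4, J5, J6, J7
Count = 6


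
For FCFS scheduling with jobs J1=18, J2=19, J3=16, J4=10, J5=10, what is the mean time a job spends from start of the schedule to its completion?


Completion times:
  J1: completes at 18
  J2: completes at 37
  J3: completes at 53
  J4: completes at 63
  J5: completes at 73
Sum = 244
Average = 244/5
= 48.80


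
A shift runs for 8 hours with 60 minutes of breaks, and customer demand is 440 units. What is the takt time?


Available = 8×60 - 60 = 420 min
Takt time = 420 / 440
= 0.95 min/unit


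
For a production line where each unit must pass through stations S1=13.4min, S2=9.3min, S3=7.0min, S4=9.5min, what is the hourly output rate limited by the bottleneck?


Bottleneck = longest station time
Station times: [13.4, 9.3, 7.0, 9.5]
Max = 13.4 min
Rate = 60 / 13.4
= 4.48 units/hour (bottleneck: 13.4min)


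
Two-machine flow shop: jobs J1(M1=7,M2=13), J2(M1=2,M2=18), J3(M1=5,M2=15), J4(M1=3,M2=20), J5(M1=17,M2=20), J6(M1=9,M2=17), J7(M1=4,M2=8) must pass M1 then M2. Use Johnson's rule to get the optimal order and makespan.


Johnson's rule:
Group 1 (M1≤M2, sort by M1): ['J2', 'J4', 'J7', 'J3', 'J1', 'J6', 'J5']
Group 2 (M1>M2, sort desc M2): []
Sequence: J2 → J4 → J7 → J3 → J1 → J6 → J5
Makespan calculation:
  J2: M1 done=2, M2 done=20
  J4: M1 done=5, M2 done=40
  J7: M1 done=9, M2 done=48
  J3: M1 done=14, M2 done=63
  J1: M1 done=21, M2 done=76
  J6: M1 done=30, M2 done=93
  J5: M1 done=47, M2 done=113
= Sequence: J2 → J4 → J7 → J3 → J1 → J6 → J5, Makespan: 113


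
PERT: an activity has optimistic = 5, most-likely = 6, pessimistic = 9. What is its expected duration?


te = (o + 4m + p) / 6
= (5 + 4×6 + 9) / 6
= (5 + 24 + 9) / 6
= 38 / 6
= 6.33


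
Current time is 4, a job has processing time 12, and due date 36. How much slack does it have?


Slack = due - current_time - processing
= 36 - 4 - 12
= 20


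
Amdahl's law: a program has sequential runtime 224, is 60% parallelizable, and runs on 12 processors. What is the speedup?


Amdahl's law: T_p = T × ((1-p) + p/N)
= 224 × ((1-0.6) + 0.6/12)
= 224 × (0.40 + 0.0500)
= 224 × 0.4500
= 100.80
Speedup = 224/100.80
= 2.22×


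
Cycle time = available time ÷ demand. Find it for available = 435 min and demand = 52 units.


Cycle time = available time / demand
= 435 / 52
= 8.37 min/unit


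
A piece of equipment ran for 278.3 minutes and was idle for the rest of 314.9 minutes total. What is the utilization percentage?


Utilization = busy / total × 100
= 278.3 / 314.9 × 100
= 88.4%


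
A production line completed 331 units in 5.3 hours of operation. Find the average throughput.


Throughput = units / time
= 331 / 5.3
= 62.5 units/hour


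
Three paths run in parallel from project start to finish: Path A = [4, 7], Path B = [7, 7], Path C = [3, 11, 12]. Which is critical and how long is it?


Path A: 4 + 7 = 11
Path B: 7 + 7 = 14
Path C: 3 + 11 + 12 = 26
Critical path = longest = max(11, 14, 26)
= 26 (Path C)


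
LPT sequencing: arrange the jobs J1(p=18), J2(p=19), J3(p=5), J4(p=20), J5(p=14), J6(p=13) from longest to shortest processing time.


LPT: sort by longest processing time first
  J4: p=20
  J2: p=19
  J1: p=18
  J5: p=14
  J6: p=13
  J3: p=5
Order: J4 → J2 → J1 → J5 → J6 → J3


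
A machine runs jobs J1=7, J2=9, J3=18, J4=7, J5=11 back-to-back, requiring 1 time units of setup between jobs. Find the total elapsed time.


Makespan = Σ processing + (n-1) × setup
= (7 + 9 + 18 + 7 + 11) + (5-1)×1
= 52 + 4
= 56 time units


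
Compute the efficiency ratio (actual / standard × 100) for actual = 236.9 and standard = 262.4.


Efficiency = (actual / standard) × 100
= (236.9 / 262.4) × 100
= 90.3%


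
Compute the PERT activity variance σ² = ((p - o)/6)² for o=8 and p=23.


σ² = ((p - o) / 6)² = (p - o)² / 36
= (23 - 8)² / 36
= 15² / 36
= 225 / 36
= 6.2500


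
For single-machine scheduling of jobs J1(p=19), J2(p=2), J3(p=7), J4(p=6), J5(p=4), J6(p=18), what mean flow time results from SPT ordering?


SPT order: J2 → J5 → J4 → J3 → J6 → J1
Completion times:
  J2: C=2
  J5: C=6
  J4: C=12
  J3: C=19
  J6: C=37
  J1: C=56
Sum = 132, n = 6
Mean flow = 132/6
= 22.00
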